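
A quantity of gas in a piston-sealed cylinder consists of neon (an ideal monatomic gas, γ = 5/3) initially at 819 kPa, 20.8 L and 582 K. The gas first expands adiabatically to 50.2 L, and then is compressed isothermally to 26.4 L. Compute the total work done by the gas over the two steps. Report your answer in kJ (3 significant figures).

Step 1 (adiabatic): W = (P₁V₁ − P₂V₂)/(γ−1) = (17035 − 9468)/0.667 = 11351 J.
After step 1: P = 188.6 kPa, V = 50.2 L, T = 323.5 K.
Step 2 (isothermal): W = P₁V₁ ln(V₂/V₁) = (9468) ln(26.4/50.2) = -6085 J.
W_total = 11351 − 6085 = 5266 J.

W_total ≈ 5.27 kJ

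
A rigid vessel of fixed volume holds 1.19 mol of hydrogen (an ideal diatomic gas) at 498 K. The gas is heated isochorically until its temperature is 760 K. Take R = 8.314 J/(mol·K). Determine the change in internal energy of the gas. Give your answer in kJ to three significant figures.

Constant volume ⇒ W = 0, so Q = ΔU = nCᵥΔT with Cᵥ = 5R/2 = 20.79 J/(mol·K).
ΔU = (1.19)(20.79)(760 − 498) = 6480 J.

ΔU ≈ 6.48 kJ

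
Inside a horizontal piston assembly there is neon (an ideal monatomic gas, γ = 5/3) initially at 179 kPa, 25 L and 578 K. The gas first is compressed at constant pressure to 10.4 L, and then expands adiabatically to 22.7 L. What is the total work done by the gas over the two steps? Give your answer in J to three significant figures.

W_total ≈ -1480 J

Step 1 (isobaric): W = PΔV = (179 kPa)(10.4 − 25 L) = -2613 J.
After step 1: P = 179 kPa, V = 10.4 L, T = 240.4 K.
Step 2 (adiabatic): W = (P₁V₁ − P₂V₂)/(γ−1) = (1862 − 1106)/0.667 = 1133 J.
W_total = -2613 + 1133 = -1481 J.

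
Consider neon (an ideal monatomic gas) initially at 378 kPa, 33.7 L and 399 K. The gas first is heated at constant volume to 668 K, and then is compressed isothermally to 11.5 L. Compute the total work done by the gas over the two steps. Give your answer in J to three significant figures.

W_total ≈ -22900 J

Step 1 (isochoric): W = 0 (constant volume).
After step 1: P = 632.8 kPa (V unchanged).
Step 2 (isothermal): W = P₁V₁ ln(V₂/V₁) = (21327) ln(11.5/33.7) = -22930 J.
W_total = 0 − 22930 = -22930 J.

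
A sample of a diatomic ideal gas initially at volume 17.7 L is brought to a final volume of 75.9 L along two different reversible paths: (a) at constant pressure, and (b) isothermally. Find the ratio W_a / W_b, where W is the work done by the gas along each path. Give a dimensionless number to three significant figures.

W_a / W_b ≈ 2.26

Path (a) isobaric: W = P₁(V₂ − V₁) → W_a/(P₁V₁) = 3.288.
Path (b) isothermal: W = P₁V₁ ln(V₂/V₁) → W_b/(P₁V₁) = 1.456.
W_a / W_b = 3.288 / 1.456 = 2.259.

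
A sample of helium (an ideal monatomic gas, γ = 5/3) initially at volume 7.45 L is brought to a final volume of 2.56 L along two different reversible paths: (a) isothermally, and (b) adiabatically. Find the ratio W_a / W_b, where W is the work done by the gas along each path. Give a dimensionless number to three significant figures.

Path (a) isothermal: W = P₁V₁ ln(V₂/V₁) → W_a/(P₁V₁) = -1.068.
Path (b) adiabatic: W = P₁V₁(1 − (V₁/V₂)^(γ−1))/(γ−1) → W_b/(P₁V₁) = -1.558.
W_a / W_b = -1.068 / -1.558 = 0.6858.

W_a / W_b ≈ 0.686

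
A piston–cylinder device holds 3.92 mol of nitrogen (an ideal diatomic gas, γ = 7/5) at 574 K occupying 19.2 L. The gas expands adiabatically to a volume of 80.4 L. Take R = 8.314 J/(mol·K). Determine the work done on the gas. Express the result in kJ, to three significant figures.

Adiabatic: TV^(γ−1) = const with γ = 7/5.
T₂ = T₁ (V₁/V₂)^(γ−1) = 574 × (19.2/80.4)^0.4 = 574 × 0.5639 = 323.7 K.
W_by = nCᵥ(T₁ − T₂) = (3.92)(20.79)(574 − 323.7) = 20395 J.
Work on gas = −W_by = -20395 J.

W ≈ -20.4 kJ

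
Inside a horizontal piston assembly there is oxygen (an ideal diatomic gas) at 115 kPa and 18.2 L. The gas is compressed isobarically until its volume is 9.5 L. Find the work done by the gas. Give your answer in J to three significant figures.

Isobaric: W = P ΔV.
W = (115 kPa)(9.5 − 18.2 L) = (115)(-8.7) = -1000 J.

W ≈ -1000 J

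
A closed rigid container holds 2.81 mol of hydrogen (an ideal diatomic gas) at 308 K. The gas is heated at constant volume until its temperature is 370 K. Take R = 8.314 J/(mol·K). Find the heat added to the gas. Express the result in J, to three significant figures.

Constant volume ⇒ W = 0, so Q = ΔU = nCᵥΔT with Cᵥ = 5R/2 = 20.79 J/(mol·K).
ΔU = (2.81)(20.79)(370 − 308) = 3621 J.

Q ≈ 3620 J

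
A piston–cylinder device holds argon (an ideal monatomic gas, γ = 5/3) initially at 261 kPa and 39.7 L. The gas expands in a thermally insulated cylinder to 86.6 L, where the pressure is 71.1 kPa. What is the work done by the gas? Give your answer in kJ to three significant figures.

W ≈ 6.31 kJ

Adiabatic: W = (P₁V₁ − P₂V₂)/(γ − 1) with γ = 5/3.
P₁V₁ = 10362 J, P₂V₂ = 6157 J.
W = (10362 − 6157) / 0.6667 = 6307 J.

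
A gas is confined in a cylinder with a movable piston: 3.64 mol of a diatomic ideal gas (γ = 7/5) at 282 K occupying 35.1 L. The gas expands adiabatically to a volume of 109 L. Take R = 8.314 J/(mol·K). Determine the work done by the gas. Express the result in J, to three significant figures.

W ≈ 7780 J

Adiabatic: TV^(γ−1) = const with γ = 7/5.
T₂ = T₁ (V₁/V₂)^(γ−1) = 282 × (35.1/109)^0.4 = 282 × 0.6356 = 179.2 K.
W_by = nCᵥ(T₁ − T₂) = (3.64)(20.79)(282 − 179.2) = 7776 J.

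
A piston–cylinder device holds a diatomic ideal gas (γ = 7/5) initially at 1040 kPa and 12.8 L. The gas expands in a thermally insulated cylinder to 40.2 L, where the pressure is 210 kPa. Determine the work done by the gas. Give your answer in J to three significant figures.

W ≈ 12200 J

Adiabatic: W = (P₁V₁ − P₂V₂)/(γ − 1) with γ = 7/5.
P₁V₁ = 13312 J, P₂V₂ = 8442 J.
W = (13312 − 8442) / 0.4 = 12175 J.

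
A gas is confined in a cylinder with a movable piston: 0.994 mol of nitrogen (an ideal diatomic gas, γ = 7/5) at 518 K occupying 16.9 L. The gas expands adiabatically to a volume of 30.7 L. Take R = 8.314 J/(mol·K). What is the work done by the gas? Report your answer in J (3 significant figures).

W ≈ 2270 J

Adiabatic: TV^(γ−1) = const with γ = 7/5.
T₂ = T₁ (V₁/V₂)^(γ−1) = 518 × (16.9/30.7)^0.4 = 518 × 0.7876 = 408 K.
W_by = nCᵥ(T₁ − T₂) = (0.994)(20.79)(518 − 408) = 2273 J.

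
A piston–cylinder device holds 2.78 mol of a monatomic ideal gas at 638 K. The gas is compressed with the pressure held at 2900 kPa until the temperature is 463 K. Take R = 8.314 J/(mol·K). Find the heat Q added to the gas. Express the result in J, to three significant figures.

Q ≈ -10100 J

Isobaric: W = nRΔT = (2.78)(8.314)(-175) = -4045 J.
ΔU = nCᵥΔT with Cᵥ = 3R/2: ΔU = (2.78)(12.47)(-175) = -6067 J.
Q = ΔU + W = -6067 − 4045 = -10112 J.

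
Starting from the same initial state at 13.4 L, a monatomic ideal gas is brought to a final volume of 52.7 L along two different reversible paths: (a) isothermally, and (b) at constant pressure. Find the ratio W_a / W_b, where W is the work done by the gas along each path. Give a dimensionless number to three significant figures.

Path (a) isothermal: W = P₁V₁ ln(V₂/V₁) → W_a/(P₁V₁) = 1.369.
Path (b) isobaric: W = P₁(V₂ − V₁) → W_b/(P₁V₁) = 2.933.
W_a / W_b = 1.369 / 2.933 = 0.4669.

W_a / W_b ≈ 0.467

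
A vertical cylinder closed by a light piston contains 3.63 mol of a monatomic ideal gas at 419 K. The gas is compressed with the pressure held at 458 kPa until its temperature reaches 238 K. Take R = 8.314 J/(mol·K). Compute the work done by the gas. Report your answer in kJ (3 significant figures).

W ≈ -5.46 kJ

Isobaric: W = P ΔV = nR ΔT.
W = (3.63)(8.314)(238 − 419) = -5463 J.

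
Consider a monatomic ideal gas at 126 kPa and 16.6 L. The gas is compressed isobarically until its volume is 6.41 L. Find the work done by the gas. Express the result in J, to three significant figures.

W ≈ -1280 J

Isobaric: W = P ΔV.
W = (126 kPa)(6.41 − 16.6 L) = (126)(-10.19) = -1284 J.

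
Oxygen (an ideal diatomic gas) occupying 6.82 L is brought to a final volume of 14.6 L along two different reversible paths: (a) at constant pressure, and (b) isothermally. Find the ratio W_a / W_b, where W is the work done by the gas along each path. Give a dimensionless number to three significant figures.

W_a / W_b ≈ 1.50

Path (a) isobaric: W = P₁(V₂ − V₁) → W_a/(P₁V₁) = 1.141.
Path (b) isothermal: W = P₁V₁ ln(V₂/V₁) → W_b/(P₁V₁) = 0.7612.
W_a / W_b = 1.141 / 0.7612 = 1.499.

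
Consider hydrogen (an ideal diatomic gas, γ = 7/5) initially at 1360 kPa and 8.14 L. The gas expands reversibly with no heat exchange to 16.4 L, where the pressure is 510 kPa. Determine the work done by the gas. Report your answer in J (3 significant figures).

Adiabatic: W = (P₁V₁ − P₂V₂)/(γ − 1) with γ = 7/5.
P₁V₁ = 11070 J, P₂V₂ = 8364 J.
W = (11070 − 8364) / 0.4 = 6766 J.

W ≈ 6770 J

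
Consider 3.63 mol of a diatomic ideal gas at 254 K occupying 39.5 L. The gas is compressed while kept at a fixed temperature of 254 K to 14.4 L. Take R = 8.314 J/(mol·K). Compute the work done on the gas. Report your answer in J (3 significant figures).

Isothermal: W = nRT ln(V₂/V₁).
W = (3.63)(8.314)(254) × ln(14.4/39.5)
  = 7666 × -1.009
W_by_gas = -7735 J; work on gas = −W_by = 7735 J.

W ≈ 7740 J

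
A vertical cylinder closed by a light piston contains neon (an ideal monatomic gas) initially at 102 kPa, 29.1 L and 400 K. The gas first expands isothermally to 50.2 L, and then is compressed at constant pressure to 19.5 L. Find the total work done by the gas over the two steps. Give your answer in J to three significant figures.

Step 1 (isothermal): W = P₁V₁ ln(V₂/V₁) = (2968) ln(50.2/29.1) = 1618 J.
After step 1: P = 59.13 kPa, V = 50.2 L, T = 400 K.
Step 2 (isobaric): W = PΔV = (59.13 kPa)(19.5 − 50.2 L) = -1815 J.
W_total = 1618 − 1815 = -196.7 J.

W_total ≈ -197 J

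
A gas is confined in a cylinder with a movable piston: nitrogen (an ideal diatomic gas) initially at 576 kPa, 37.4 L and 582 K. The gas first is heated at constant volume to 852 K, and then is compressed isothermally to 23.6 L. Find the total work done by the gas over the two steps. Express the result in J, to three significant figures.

W_total ≈ -14500 J

Step 1 (isochoric): W = 0 (constant volume).
After step 1: P = 843.2 kPa (V unchanged).
Step 2 (isothermal): W = P₁V₁ ln(V₂/V₁) = (31536) ln(23.6/37.4) = -14520 J.
W_total = 0 − 14520 = -14520 J.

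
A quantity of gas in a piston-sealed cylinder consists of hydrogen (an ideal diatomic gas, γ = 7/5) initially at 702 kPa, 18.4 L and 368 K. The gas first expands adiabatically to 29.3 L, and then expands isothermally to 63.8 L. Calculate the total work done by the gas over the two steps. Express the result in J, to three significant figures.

Step 1 (adiabatic): W = (P₁V₁ − P₂V₂)/(γ−1) = (12917 − 10723)/0.4 = 5483 J.
After step 1: P = 366 kPa, V = 29.3 L, T = 305.5 K.
Step 2 (isothermal): W = P₁V₁ ln(V₂/V₁) = (10723) ln(63.8/29.3) = 8345 J.
W_total = 5483 + 8345 = 13828 J.

W_total ≈ 13800 J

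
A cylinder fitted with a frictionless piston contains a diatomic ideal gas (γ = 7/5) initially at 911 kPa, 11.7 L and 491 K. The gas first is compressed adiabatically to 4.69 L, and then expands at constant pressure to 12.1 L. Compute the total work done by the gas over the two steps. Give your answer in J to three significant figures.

Step 1 (adiabatic): W = (P₁V₁ − P₂V₂)/(γ−1) = (10659 − 15364)/0.4 = -11764 J.
After step 1: P = 3276 kPa, V = 4.69 L, T = 707.8 K.
Step 2 (isobaric): W = PΔV = (3276 kPa)(12.1 − 4.69 L) = 24275 J.
W_total = -11764 + 24275 = 12511 J.

W_total ≈ 12500 J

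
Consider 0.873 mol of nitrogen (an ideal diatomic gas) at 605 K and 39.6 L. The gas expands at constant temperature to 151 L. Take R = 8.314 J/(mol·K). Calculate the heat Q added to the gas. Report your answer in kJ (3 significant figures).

Isothermal ⇒ ΔU = 0, so Q = W = nRT ln(V₂/V₁).
Q = (0.873)(8.314)(605) ln(151/39.6) = 4391 × 1.338 = 5877 J.

Q ≈ 5.88 kJ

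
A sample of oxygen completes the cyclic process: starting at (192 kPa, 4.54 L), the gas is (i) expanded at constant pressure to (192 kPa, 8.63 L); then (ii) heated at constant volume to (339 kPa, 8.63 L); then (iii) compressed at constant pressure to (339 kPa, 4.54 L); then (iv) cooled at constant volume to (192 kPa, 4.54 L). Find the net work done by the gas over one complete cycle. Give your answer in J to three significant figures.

Constant-volume legs do no work.
W(i) = (192)(8.63 − 4.54) = 785.3 J; W(iii) = (339)(4.54 − 8.63) = -1387 J.
W_net = 785.3 − 1387 = -601.2 J (the counter-clockwise enclosed area).

W_net ≈ -601 J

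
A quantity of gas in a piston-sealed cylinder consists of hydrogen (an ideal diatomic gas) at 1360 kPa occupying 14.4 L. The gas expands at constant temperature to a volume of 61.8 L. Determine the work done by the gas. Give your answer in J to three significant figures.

Isothermal: W = nRT ln(V₂/V₁) = P₁V₁ ln(V₂/V₁).
P₁V₁ = (1360 kPa)(14.4 L) = 19584 J.
W = 19584 × ln(61.8/14.4) = 19584 × 1.457
W_by_gas = 28528 J.

W ≈ 28500 J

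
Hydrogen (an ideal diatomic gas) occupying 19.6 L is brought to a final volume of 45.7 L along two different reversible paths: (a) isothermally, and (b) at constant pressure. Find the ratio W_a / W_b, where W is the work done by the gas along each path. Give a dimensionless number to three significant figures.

W_a / W_b ≈ 0.636

Path (a) isothermal: W = P₁V₁ ln(V₂/V₁) → W_a/(P₁V₁) = 0.8466.
Path (b) isobaric: W = P₁(V₂ − V₁) → W_b/(P₁V₁) = 1.332.
W_a / W_b = 0.8466 / 1.332 = 0.6357.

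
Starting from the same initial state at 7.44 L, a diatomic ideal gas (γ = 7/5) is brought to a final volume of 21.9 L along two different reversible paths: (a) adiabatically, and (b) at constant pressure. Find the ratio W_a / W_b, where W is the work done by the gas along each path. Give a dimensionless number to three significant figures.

W_a / W_b ≈ 0.451

Path (a) adiabatic: W = P₁V₁(1 − (V₁/V₂)^(γ−1))/(γ−1) → W_a/(P₁V₁) = 0.8767.
Path (b) isobaric: W = P₁(V₂ − V₁) → W_b/(P₁V₁) = 1.944.
W_a / W_b = 0.8767 / 1.944 = 0.4511.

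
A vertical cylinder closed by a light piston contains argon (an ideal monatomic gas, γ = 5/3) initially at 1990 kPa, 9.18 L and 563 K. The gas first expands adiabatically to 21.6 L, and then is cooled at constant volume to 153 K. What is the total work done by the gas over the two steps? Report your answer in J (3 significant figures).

Step 1 (adiabatic): W = (P₁V₁ − P₂V₂)/(γ−1) = (18268 − 10327)/0.667 = 11912 J.
Step 2 (isochoric): W = 0 (constant volume).
W_total = 11912 + 0 = 11912 J.

W_total ≈ 11900 J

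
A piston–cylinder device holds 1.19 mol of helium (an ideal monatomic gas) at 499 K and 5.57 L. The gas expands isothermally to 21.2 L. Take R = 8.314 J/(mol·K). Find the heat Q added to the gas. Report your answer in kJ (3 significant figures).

Isothermal ⇒ ΔU = 0, so Q = W = nRT ln(V₂/V₁).
Q = (1.19)(8.314)(499) ln(21.2/5.57) = 4937 × 1.337 = 6599 J.

Q ≈ 6.60 kJ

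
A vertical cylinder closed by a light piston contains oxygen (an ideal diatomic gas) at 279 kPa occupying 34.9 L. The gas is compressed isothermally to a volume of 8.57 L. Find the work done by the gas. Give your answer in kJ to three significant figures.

Isothermal: W = nRT ln(V₂/V₁) = P₁V₁ ln(V₂/V₁).
P₁V₁ = (279 kPa)(34.9 L) = 9737 J.
W = 9737 × ln(8.57/34.9) = 9737 × -1.404
W_by_gas = -13673 J.

W ≈ -13.7 kJ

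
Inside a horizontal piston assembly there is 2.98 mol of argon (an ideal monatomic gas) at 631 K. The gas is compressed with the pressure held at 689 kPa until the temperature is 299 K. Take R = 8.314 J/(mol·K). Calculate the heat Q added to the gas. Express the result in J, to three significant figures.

Q ≈ -20600 J

Isobaric: W = nRΔT = (2.98)(8.314)(-332) = -8226 J.
ΔU = nCᵥΔT with Cᵥ = 3R/2: ΔU = (2.98)(12.47)(-332) = -12338 J.
Q = ΔU + W = -12338 − 8226 = -20564 J.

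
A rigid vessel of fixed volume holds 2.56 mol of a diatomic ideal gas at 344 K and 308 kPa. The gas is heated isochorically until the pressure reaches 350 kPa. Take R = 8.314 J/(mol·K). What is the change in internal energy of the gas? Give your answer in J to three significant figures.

ΔU ≈ 2500 J

Constant volume ⇒ W = 0, so Q = ΔU = nCᵥΔT with Cᵥ = 5R/2 = 20.79 J/(mol·K).
At constant V, T₂/T₁ = P₂/P₁ ⇒ ΔT = T₁(P₂/P₁ − 1) = 344·(350/308 − 1) = 46.91 K.
ΔU = (2.56)(20.79)(46.91) = 2496 J.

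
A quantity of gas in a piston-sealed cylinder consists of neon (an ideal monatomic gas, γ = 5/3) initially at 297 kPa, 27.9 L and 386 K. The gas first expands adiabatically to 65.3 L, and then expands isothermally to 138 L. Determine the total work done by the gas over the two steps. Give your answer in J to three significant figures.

W_total ≈ 8900 J

Step 1 (adiabatic): W = (P₁V₁ − P₂V₂)/(γ−1) = (8286 − 4701)/0.667 = 5379 J.
After step 1: P = 71.98 kPa, V = 65.3 L, T = 219 K.
Step 2 (isothermal): W = P₁V₁ ln(V₂/V₁) = (4701) ln(138/65.3) = 3517 J.
W_total = 5379 + 3517 = 8896 J.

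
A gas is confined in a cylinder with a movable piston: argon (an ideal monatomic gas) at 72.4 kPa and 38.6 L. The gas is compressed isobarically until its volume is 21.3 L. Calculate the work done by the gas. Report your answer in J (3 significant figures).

W ≈ -1250 J

Isobaric: W = P ΔV.
W = (72.4 kPa)(21.3 − 38.6 L) = (72.4)(-17.3) = -1253 J.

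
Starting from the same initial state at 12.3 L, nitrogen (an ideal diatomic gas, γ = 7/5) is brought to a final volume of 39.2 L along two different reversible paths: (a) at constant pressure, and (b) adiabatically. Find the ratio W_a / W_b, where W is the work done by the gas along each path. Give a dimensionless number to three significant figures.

Path (a) isobaric: W = P₁(V₂ − V₁) → W_a/(P₁V₁) = 2.187.
Path (b) adiabatic: W = P₁V₁(1 − (V₁/V₂)^(γ−1))/(γ−1) → W_b/(P₁V₁) = 0.9275.
W_a / W_b = 2.187 / 0.9275 = 2.358.

W_a / W_b ≈ 2.36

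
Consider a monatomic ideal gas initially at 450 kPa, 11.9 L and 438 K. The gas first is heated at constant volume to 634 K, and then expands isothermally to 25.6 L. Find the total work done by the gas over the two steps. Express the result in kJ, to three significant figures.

W_total ≈ 5.94 kJ

Step 1 (isochoric): W = 0 (constant volume).
After step 1: P = 651.4 kPa (V unchanged).
Step 2 (isothermal): W = P₁V₁ ln(V₂/V₁) = (7751) ln(25.6/11.9) = 5938 J.
W_total = 0 + 5938 = 5938 J.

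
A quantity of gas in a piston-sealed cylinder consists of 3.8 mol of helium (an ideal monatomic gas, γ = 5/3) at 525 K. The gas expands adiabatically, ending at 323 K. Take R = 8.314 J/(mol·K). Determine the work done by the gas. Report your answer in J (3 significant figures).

Adiabatic ⇒ Q = 0, so W_by = −ΔU = nCᵥ(T₁ − T₂).
Cᵥ = 3R/2 = 12.47 J/(mol·K).
W = (3.8)(12.47)(525 − 323) = 9573 J.

W ≈ 9570 J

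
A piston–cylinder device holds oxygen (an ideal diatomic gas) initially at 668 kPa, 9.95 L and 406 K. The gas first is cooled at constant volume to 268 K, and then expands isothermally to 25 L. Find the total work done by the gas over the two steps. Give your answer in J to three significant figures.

Step 1 (isochoric): W = 0 (constant volume).
After step 1: P = 440.9 kPa (V unchanged).
Step 2 (isothermal): W = P₁V₁ ln(V₂/V₁) = (4387) ln(25/9.95) = 4042 J.
W_total = 0 + 4042 = 4042 J.

W_total ≈ 4040 J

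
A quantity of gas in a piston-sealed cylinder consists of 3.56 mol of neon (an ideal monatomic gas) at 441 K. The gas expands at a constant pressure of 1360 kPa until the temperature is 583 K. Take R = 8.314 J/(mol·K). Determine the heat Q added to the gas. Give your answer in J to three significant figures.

Q ≈ 10500 J

Isobaric: W = nRΔT = (3.56)(8.314)(142) = 4203 J.
ΔU = nCᵥΔT with Cᵥ = 3R/2: ΔU = (3.56)(12.47)(142) = 6304 J.
Q = ΔU + W = 6304 + 4203 = 10507 J.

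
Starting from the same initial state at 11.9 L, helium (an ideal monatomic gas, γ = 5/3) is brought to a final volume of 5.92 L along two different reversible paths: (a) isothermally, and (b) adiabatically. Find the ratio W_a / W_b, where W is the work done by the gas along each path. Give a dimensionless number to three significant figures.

Path (a) isothermal: W = P₁V₁ ln(V₂/V₁) → W_a/(P₁V₁) = -0.6982.
Path (b) adiabatic: W = P₁V₁(1 − (V₁/V₂)^(γ−1))/(γ−1) → W_b/(P₁V₁) = -0.8891.
W_a / W_b = -0.6982 / -0.8891 = 0.7853.

W_a / W_b ≈ 0.785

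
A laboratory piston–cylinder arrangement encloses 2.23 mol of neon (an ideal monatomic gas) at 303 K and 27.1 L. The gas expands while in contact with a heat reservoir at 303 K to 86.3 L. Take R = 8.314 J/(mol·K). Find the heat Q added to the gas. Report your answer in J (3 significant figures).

Q ≈ 6510 J

Isothermal ⇒ ΔU = 0, so Q = W = nRT ln(V₂/V₁).
Q = (2.23)(8.314)(303) ln(86.3/27.1) = 5618 × 1.158 = 6507 J.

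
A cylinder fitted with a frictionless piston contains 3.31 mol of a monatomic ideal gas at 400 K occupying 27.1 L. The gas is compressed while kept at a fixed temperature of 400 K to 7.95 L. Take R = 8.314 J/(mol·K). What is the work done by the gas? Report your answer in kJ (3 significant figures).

Isothermal: W = nRT ln(V₂/V₁).
W = (3.31)(8.314)(400) × ln(7.95/27.1)
  = 11008 × -1.226
W_by_gas = -13499 J.

W ≈ -13.5 kJ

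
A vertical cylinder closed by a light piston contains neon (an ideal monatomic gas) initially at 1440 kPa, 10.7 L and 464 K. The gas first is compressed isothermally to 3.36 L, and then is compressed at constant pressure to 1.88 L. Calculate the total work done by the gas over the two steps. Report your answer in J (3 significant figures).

W_total ≈ -24600 J

Step 1 (isothermal): W = P₁V₁ ln(V₂/V₁) = (15408) ln(3.36/10.7) = -17847 J.
After step 1: P = 4586 kPa, V = 3.36 L, T = 464 K.
Step 2 (isobaric): W = PΔV = (4586 kPa)(1.88 − 3.36 L) = -6787 J.
W_total = -17847 − 6787 = -24634 J.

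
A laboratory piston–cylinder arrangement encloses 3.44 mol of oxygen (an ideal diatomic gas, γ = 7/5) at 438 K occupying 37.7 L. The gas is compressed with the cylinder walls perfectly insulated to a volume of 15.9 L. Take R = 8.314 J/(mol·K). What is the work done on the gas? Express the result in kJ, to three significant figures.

Adiabatic: TV^(γ−1) = const with γ = 7/5.
T₂ = T₁ (V₁/V₂)^(γ−1) = 438 × (37.7/15.9)^0.4 = 438 × 1.412 = 618.7 K.
W_by = nCᵥ(T₁ − T₂) = (3.44)(20.79)(438 − 618.7) = -12917 J.
Work on gas = −W_by = 12917 J.

W ≈ 12.9 kJ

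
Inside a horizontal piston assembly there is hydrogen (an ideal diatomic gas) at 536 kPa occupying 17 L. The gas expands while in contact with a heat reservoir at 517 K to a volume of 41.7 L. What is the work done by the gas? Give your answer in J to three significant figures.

Isothermal: W = nRT ln(V₂/V₁) = P₁V₁ ln(V₂/V₁).
P₁V₁ = (536 kPa)(17 L) = 9112 J.
W = 9112 × ln(41.7/17) = 9112 × 0.8973
W_by_gas = 8176 J.

W ≈ 8180 J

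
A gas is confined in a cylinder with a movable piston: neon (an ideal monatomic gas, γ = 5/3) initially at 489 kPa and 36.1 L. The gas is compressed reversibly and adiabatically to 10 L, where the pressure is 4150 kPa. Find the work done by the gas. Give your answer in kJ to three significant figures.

W ≈ -35.8 kJ

Adiabatic: W = (P₁V₁ − P₂V₂)/(γ − 1) with γ = 5/3.
P₁V₁ = 17653 J, P₂V₂ = 41500 J.
W = (17653 − 41500) / 0.6667 = -35771 J.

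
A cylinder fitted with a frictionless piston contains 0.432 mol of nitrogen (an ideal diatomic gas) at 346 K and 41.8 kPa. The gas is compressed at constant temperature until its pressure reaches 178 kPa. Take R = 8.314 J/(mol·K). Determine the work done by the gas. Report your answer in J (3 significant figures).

Isothermal process: W = nRT ln(V₂/V₁) = nRT ln(P₁/P₂).
W = (0.432)(8.314)(346) × ln(41.8/178)
  = 1243 × ln(0.2348) = 1243 × -1.449
W_by_gas = -1801 J.

W ≈ -1800 J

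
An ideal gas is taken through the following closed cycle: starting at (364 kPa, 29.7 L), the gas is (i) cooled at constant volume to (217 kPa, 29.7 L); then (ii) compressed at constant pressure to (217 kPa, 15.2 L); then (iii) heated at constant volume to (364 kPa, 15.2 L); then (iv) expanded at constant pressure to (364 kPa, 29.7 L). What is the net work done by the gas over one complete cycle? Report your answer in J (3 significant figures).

Constant-volume legs do no work.
W(ii) = (217)(15.2 − 29.7) = -3146 J; W(iv) = (364)(29.7 − 15.2) = 5278 J.
W_net = -3146 + 5278 = 2132 J (the clockwise enclosed area).

W_net ≈ 2130 J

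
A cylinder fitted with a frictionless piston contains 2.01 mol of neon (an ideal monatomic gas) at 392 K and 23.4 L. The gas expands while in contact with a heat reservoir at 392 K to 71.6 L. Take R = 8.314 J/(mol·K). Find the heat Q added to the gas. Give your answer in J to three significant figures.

Q ≈ 7330 J

Isothermal ⇒ ΔU = 0, so Q = W = nRT ln(V₂/V₁).
Q = (2.01)(8.314)(392) ln(71.6/23.4) = 6551 × 1.118 = 7326 J.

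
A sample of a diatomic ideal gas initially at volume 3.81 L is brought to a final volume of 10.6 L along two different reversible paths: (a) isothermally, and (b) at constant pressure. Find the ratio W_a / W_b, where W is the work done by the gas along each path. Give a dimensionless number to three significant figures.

Path (a) isothermal: W = P₁V₁ ln(V₂/V₁) → W_a/(P₁V₁) = 1.023.
Path (b) isobaric: W = P₁(V₂ − V₁) → W_b/(P₁V₁) = 1.782.
W_a / W_b = 1.023 / 1.782 = 0.5742.

W_a / W_b ≈ 0.574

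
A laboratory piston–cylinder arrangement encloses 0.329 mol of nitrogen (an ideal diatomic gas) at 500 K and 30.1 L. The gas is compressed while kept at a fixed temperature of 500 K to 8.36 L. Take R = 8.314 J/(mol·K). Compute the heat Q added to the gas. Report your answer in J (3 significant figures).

Q ≈ -1750 J

Isothermal ⇒ ΔU = 0, so Q = W = nRT ln(V₂/V₁).
Q = (0.329)(8.314)(500) ln(8.36/30.1) = 1368 × -1.281 = -1752 J.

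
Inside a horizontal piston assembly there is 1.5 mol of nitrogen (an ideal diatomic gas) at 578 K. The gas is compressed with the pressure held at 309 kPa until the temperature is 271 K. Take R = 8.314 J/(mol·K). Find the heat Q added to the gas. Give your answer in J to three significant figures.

Q ≈ -13400 J

Isobaric: W = nRΔT = (1.5)(8.314)(-307) = -3829 J.
ΔU = nCᵥΔT with Cᵥ = 5R/2: ΔU = (1.5)(20.79)(-307) = -9571 J.
Q = ΔU + W = -9571 − 3829 = -13400 J.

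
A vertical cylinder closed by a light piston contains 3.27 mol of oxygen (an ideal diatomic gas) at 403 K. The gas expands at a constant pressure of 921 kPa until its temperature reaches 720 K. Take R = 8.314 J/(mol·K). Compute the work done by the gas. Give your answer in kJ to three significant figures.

W ≈ 8.62 kJ

Isobaric: W = P ΔV = nR ΔT.
W = (3.27)(8.314)(720 − 403) = 8618 J.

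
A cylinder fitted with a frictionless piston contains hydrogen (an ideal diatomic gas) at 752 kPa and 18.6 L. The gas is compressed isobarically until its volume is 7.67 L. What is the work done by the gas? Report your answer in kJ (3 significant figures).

W ≈ -8.22 kJ

Isobaric: W = P ΔV.
W = (752 kPa)(7.67 − 18.6 L) = (752)(-10.93) = -8219 J.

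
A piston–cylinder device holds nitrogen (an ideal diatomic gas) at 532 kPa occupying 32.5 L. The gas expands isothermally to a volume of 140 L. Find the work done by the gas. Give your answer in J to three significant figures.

W ≈ 25300 J

Isothermal: W = nRT ln(V₂/V₁) = P₁V₁ ln(V₂/V₁).
P₁V₁ = (532 kPa)(32.5 L) = 17290 J.
W = 17290 × ln(140/32.5) = 17290 × 1.46
W_by_gas = 25250 J.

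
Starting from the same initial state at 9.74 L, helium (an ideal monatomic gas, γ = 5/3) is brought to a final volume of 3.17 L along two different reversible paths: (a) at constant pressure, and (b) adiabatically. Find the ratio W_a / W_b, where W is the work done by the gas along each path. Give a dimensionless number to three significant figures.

W_a / W_b ≈ 0.404

Path (a) isobaric: W = P₁(V₂ − V₁) → W_a/(P₁V₁) = -0.6745.
Path (b) adiabatic: W = P₁V₁(1 − (V₁/V₂)^(γ−1))/(γ−1) → W_b/(P₁V₁) = -1.67.
W_a / W_b = -0.6745 / -1.67 = 0.4039.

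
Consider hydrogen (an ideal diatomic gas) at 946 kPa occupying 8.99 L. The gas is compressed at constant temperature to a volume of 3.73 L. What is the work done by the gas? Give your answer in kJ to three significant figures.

W ≈ -7.48 kJ

Isothermal: W = nRT ln(V₂/V₁) = P₁V₁ ln(V₂/V₁).
P₁V₁ = (946 kPa)(8.99 L) = 8505 J.
W = 8505 × ln(3.73/8.99) = 8505 × -0.8797
W_by_gas = -7481 J.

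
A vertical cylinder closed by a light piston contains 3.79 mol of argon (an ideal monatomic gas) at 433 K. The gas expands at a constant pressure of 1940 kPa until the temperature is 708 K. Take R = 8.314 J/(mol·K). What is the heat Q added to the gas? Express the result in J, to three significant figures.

Isobaric: W = nRΔT = (3.79)(8.314)(275) = 8665 J.
ΔU = nCᵥΔT with Cᵥ = 3R/2: ΔU = (3.79)(12.47)(275) = 12998 J.
Q = ΔU + W = 12998 + 8665 = 21663 J.

Q ≈ 21700 J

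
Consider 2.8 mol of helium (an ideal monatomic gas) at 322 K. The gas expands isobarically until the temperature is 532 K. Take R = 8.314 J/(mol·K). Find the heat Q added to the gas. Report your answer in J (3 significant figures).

Isobaric: W = nRΔT = (2.8)(8.314)(210) = 4889 J.
ΔU = nCᵥΔT with Cᵥ = 3R/2: ΔU = (2.8)(12.47)(210) = 7333 J.
Q = ΔU + W = 7333 + 4889 = 12222 J.

Q ≈ 12200 J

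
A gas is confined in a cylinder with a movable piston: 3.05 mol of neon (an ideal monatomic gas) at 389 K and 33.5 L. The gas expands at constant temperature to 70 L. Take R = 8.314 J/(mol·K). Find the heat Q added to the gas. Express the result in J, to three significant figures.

Isothermal ⇒ ΔU = 0, so Q = W = nRT ln(V₂/V₁).
Q = (3.05)(8.314)(389) ln(70/33.5) = 9864 × 0.7369 = 7269 J.

Q ≈ 7270 J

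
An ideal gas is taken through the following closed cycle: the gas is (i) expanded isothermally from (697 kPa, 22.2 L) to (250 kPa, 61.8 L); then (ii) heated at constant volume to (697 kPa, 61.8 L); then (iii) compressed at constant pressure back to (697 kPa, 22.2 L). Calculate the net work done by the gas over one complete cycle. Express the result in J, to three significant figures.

W_net ≈ -11800 J

Leg (i): W = PᵢVᵢ ln(V_f/Vᵢ) = (15473) ln(61.8/22.2) = 15842 J.
Leg (ii): W = 0.
Leg (iii): W = PΔV = (697)(22.2 − 61.8) = -27601 J.
W_net = 15842 − 27601 = -11759 J.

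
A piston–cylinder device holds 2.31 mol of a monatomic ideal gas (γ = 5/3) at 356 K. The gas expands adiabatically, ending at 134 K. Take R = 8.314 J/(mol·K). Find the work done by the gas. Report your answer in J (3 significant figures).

W ≈ 6400 J

Adiabatic ⇒ Q = 0, so W_by = −ΔU = nCᵥ(T₁ − T₂).
Cᵥ = 3R/2 = 12.47 J/(mol·K).
W = (2.31)(12.47)(356 − 134) = 6395 J.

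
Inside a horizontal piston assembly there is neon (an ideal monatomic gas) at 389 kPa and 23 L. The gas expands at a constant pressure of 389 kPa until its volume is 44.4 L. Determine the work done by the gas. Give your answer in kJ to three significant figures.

W ≈ 8.32 kJ

Isobaric: W = P ΔV.
W = (389 kPa)(44.4 − 23 L) = (389)(21.4) = 8325 J.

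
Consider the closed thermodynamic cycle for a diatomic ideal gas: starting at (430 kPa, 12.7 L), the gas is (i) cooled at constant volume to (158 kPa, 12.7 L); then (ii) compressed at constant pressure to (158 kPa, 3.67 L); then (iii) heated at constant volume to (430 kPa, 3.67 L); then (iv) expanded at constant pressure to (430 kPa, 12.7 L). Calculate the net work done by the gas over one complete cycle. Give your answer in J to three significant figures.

Constant-volume legs do no work.
W(ii) = (158)(3.67 − 12.7) = -1427 J; W(iv) = (430)(12.7 − 3.67) = 3883 J.
W_net = -1427 + 3883 = 2456 J (the clockwise enclosed area).

W_net ≈ 2460 J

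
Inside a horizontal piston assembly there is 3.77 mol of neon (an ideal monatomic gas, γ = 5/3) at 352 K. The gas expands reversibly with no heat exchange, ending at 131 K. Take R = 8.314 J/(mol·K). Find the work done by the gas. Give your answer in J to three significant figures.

Adiabatic ⇒ Q = 0, so W_by = −ΔU = nCᵥ(T₁ − T₂).
Cᵥ = 3R/2 = 12.47 J/(mol·K).
W = (3.77)(12.47)(352 − 131) = 10390 J.

W ≈ 10400 J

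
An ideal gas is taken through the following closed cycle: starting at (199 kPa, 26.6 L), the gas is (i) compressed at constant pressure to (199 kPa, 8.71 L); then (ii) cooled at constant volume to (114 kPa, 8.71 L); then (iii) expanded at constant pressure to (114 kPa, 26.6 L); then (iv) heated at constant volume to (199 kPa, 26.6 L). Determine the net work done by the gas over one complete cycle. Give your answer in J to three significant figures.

Constant-volume legs do no work.
W(i) = (199)(8.71 − 26.6) = -3560 J; W(iii) = (114)(26.6 − 8.71) = 2039 J.
W_net = -3560 + 2039 = -1521 J (the counter-clockwise enclosed area).

W_net ≈ -1520 J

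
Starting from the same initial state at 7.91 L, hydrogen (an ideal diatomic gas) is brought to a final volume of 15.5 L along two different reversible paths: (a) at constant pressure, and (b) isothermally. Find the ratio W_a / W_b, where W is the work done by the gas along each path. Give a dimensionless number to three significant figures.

W_a / W_b ≈ 1.43

Path (a) isobaric: W = P₁(V₂ − V₁) → W_a/(P₁V₁) = 0.9595.
Path (b) isothermal: W = P₁V₁ ln(V₂/V₁) → W_b/(P₁V₁) = 0.6727.
W_a / W_b = 0.9595 / 0.6727 = 1.426.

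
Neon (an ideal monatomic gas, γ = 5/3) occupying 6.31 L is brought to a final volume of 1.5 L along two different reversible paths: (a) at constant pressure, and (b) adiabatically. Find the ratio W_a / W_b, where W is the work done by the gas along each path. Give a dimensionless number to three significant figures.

W_a / W_b ≈ 0.316

Path (a) isobaric: W = P₁(V₂ − V₁) → W_a/(P₁V₁) = -0.7623.
Path (b) adiabatic: W = P₁V₁(1 − (V₁/V₂)^(γ−1))/(γ−1) → W_b/(P₁V₁) = -2.409.
W_a / W_b = -0.7623 / -2.409 = 0.3164.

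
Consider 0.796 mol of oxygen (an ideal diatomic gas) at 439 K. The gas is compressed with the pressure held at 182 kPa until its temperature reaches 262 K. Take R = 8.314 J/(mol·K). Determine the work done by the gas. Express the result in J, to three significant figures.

W ≈ -1170 J

Isobaric: W = P ΔV = nR ΔT.
W = (0.796)(8.314)(262 − 439) = -1171 J.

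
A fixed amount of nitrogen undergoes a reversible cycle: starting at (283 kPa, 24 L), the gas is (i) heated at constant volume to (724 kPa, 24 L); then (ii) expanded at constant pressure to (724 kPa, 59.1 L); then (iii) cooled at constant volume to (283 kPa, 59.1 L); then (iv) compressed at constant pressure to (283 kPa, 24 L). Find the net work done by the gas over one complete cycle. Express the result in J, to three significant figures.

Constant-volume legs do no work.
W(ii) = (724)(59.1 − 24) = 25412 J; W(iv) = (283)(24 − 59.1) = -9933 J.
W_net = 25412 − 9933 = 15479 J (the clockwise enclosed area).

W_net ≈ 15500 J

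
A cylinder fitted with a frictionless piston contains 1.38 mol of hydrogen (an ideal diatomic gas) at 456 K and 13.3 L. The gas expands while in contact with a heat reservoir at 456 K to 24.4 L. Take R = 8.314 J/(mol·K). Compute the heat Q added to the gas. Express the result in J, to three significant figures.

Isothermal ⇒ ΔU = 0, so Q = W = nRT ln(V₂/V₁).
Q = (1.38)(8.314)(456) ln(24.4/13.3) = 5232 × 0.6068 = 3175 J.

Q ≈ 3170 J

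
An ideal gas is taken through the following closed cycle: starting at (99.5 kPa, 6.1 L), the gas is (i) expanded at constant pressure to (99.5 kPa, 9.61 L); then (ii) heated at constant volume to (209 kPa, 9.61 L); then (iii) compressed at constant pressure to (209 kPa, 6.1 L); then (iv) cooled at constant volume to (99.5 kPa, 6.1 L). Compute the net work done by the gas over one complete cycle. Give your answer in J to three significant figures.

W_net ≈ -384 J

Constant-volume legs do no work.
W(i) = (99.5)(9.61 − 6.1) = 349.2 J; W(iii) = (209)(6.1 − 9.61) = -733.6 J.
W_net = 349.2 − 733.6 = -384.3 J (the counter-clockwise enclosed area).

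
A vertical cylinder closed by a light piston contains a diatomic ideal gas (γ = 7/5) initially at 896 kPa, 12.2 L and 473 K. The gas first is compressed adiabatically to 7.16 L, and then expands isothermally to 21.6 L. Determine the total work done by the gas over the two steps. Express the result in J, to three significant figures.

Step 1 (adiabatic): W = (P₁V₁ − P₂V₂)/(γ−1) = (10931 − 13528)/0.4 = -6493 J.
After step 1: P = 1889 kPa, V = 7.16 L, T = 585.4 K.
Step 2 (isothermal): W = P₁V₁ ln(V₂/V₁) = (13528) ln(21.6/7.16) = 14938 J.
W_total = -6493 + 14938 = 8445 J.

W_total ≈ 8440 J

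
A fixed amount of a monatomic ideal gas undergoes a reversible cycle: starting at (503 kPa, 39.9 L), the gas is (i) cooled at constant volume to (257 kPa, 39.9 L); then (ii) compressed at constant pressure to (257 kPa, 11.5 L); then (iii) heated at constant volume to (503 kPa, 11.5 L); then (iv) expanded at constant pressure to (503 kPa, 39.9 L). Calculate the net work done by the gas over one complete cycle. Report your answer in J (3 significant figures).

Constant-volume legs do no work.
W(ii) = (257)(11.5 − 39.9) = -7299 J; W(iv) = (503)(39.9 − 11.5) = 14285 J.
W_net = -7299 + 14285 = 6986 J (the clockwise enclosed area).

W_net ≈ 6990 J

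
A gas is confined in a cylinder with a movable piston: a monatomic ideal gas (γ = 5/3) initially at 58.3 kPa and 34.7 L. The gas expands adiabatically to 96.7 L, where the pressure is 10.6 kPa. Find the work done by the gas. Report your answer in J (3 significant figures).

W ≈ 1500 J

Adiabatic: W = (P₁V₁ − P₂V₂)/(γ − 1) with γ = 5/3.
P₁V₁ = 2023 J, P₂V₂ = 1025 J.
W = (2023 − 1025) / 0.6667 = 1497 J.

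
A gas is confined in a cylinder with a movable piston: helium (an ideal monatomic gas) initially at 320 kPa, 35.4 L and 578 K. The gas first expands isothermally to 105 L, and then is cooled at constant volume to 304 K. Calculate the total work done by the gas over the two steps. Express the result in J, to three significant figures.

Step 1 (isothermal): W = P₁V₁ ln(V₂/V₁) = (11328) ln(105/35.4) = 12316 J.
Step 2 (isochoric): W = 0 (constant volume).
W_total = 12316 + 0 = 12316 J.

W_total ≈ 12300 J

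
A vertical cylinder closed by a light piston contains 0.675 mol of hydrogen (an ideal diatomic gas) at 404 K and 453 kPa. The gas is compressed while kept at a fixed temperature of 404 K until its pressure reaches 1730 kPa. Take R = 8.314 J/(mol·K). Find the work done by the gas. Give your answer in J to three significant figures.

W ≈ -3040 J

Isothermal process: W = nRT ln(V₂/V₁) = nRT ln(P₁/P₂).
W = (0.675)(8.314)(404) × ln(453/1730)
  = 2267 × ln(0.2618) = 2267 × -1.34
W_by_gas = -3038 J.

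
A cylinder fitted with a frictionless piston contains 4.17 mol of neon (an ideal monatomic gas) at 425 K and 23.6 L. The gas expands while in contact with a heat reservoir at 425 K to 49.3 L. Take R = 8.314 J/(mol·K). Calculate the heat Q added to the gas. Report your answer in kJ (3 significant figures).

Isothermal ⇒ ΔU = 0, so Q = W = nRT ln(V₂/V₁).
Q = (4.17)(8.314)(425) ln(49.3/23.6) = 14734 × 0.7367 = 10855 J.

Q ≈ 10.9 kJ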